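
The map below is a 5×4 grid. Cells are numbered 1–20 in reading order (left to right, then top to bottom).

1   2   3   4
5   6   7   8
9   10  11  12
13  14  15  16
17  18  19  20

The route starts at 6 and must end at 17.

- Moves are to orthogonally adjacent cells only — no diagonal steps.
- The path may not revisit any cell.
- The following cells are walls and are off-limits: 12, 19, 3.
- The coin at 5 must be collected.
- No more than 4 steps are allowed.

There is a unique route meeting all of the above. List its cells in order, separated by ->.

6 -> 5 -> 9 -> 13 -> 17

Any route must reach 5 and still end at 17 within 4 moves, so the order of the required stops is forced.
Route from 6: left to 5, 3× down (reaching 17) — 4 moves in all.
Check: all required cells visited; 4 ≤ 4 moves.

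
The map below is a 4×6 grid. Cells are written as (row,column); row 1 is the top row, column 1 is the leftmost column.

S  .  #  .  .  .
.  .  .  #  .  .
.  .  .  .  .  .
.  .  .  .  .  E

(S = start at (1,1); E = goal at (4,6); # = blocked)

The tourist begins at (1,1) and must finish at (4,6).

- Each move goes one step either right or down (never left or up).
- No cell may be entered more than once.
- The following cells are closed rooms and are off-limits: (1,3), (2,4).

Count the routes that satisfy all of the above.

A right/down-only route from (1,1) to (4,6) makes exactly 3 down-moves and 5 right-moves in some order.
With no other constraints that would be C(8,3) = 56 routes.
Subtract routes through each blocked cell (inclusion–exclusion for overlaps): − through (1,3): 20 − through (2,4): 24 + through (1,3)&(2,4): 12 → 24.
That gives 24 routes.

24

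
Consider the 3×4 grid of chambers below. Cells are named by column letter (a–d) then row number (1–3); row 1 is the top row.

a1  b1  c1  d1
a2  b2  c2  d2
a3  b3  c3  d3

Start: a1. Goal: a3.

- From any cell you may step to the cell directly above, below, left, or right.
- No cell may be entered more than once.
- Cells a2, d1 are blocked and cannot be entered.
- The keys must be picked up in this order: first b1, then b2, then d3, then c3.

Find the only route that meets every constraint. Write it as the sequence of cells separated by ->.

a1 -> b1 -> b2 -> c2 -> d2 -> d3 -> c3 -> b3 -> a3

The waypoints must appear in the order b1, b2, d3, c3, with no cell reused.
Route from a1: right 1 to b1, down 1 to b2, right 2 to d2, down 1 to d3, left 3 to a3 — 8 moves in all.
Check: order respected (b1 at step 1, b2 at step 2, d3 at step 5, c3 at step 6).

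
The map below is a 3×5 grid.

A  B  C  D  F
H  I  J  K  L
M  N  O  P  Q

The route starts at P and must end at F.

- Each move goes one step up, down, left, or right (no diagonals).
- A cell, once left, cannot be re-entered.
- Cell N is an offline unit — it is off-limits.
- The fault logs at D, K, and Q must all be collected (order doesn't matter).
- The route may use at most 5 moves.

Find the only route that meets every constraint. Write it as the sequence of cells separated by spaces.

P Q L K D F

The 5-move cap with required stops at D, K, Q leaves no slack for detours.
Route from P: right 1 to Q, up 1 to L, left 1 to K, up 1 to D, right 1 to F — 5 moves in all.
Check: all required cells visited; 5 ≤ 5 moves.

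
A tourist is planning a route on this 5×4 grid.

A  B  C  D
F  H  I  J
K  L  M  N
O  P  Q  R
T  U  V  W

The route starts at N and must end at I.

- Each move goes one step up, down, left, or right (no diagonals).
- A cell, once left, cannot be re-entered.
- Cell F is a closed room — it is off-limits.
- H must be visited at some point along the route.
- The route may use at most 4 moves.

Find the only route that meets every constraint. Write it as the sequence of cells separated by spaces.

The budget equals the shortest possible length, so every move has to be on a shortest route through the required cells.
Route from N: left 2 to L, up 1 to H, right 1 to I — 4 moves in all.
Check: all required cells visited; 4 ≤ 4 moves.

N M L H I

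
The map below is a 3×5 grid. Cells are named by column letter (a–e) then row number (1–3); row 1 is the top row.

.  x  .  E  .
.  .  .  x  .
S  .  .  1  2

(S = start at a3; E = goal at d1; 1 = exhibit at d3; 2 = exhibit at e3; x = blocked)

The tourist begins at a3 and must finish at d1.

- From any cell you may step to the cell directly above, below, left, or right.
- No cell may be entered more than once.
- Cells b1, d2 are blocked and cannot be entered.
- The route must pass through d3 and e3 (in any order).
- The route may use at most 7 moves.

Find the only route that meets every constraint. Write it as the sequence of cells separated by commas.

a3, b3, c3, d3, e3, e2, e1, d1

Any route must reach d3 and e3 and still end at d1 within 7 moves, so the order of the required stops is forced.
Route from a3: 4× right (reaching e3), 2× up (reaching e1), left to d1 — 7 moves in all.
Check: all required cells visited; 7 ≤ 7 moves.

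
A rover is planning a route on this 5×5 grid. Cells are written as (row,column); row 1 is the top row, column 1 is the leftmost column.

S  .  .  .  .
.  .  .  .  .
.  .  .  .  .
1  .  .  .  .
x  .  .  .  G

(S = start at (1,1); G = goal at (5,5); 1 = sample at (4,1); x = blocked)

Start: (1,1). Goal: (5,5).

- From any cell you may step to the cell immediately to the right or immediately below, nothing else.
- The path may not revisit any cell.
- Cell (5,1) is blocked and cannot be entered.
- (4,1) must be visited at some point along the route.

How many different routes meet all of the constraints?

A right/down-only route from (1,1) to (5,5) makes exactly 4 down-moves and 4 right-moves in some order.
With no other constraints that would be C(8,4) = 70 routes.
Split at (4,1) and multiply the segment counts (each segment already excludes blocked cells): (1,1)→(4,1): 1; (4,1)→(5,5): 4; product = 4.
That gives 4 routes.

4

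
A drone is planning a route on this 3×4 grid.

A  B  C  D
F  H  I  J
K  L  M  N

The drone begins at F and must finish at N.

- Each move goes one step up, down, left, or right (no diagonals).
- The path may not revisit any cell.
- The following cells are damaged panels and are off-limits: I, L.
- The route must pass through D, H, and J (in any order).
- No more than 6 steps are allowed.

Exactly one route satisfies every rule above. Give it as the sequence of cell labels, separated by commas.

The 6-move cap with required stops at D, H, J leaves no slack for detours.
Route from F: right 1 to H, up 1 to B, right 2 to D, down 2 to N — 6 moves in all.
Check: all required cells visited; 6 ≤ 6 moves.

F, H, B, C, D, J, N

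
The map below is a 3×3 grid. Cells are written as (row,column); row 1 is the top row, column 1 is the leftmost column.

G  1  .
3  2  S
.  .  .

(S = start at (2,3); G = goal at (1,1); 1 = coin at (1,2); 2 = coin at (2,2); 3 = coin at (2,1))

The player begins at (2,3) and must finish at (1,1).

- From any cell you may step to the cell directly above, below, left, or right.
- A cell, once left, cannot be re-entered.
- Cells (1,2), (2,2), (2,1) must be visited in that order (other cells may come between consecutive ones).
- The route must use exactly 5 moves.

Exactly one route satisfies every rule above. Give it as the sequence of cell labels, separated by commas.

(2,3), (1,3), (1,2), (2,2), (2,1), (1,1)

The waypoints must appear in the order (1,2), (2,2), (2,1), with no cell reused.
Route from (2,3): up 1 to (1,3), left 1 to (1,2), down 1 to (2,2), left 1 to (2,1), up 1 to (1,1) — 5 moves in all.
Check: order respected (1 at step 2, 2 at step 3, 3 at step 4); 5 moves as required.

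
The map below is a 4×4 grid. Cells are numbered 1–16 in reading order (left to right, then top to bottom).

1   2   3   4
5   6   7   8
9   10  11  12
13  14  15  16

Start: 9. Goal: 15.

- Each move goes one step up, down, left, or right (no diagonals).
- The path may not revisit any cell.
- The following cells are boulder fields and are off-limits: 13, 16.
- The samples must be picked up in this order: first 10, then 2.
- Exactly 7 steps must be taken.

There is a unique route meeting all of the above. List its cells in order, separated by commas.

9, 10, 6, 2, 3, 7, 11, 15

The waypoints must appear in the order 10, 2, with no cell reused.
Route from 9: right to 10, 2× up (reaching 2), right to 3, 3× down (reaching 15) — 7 moves in all.
Check: order respected (10 at step 1, 2 at step 3); 7 moves as required.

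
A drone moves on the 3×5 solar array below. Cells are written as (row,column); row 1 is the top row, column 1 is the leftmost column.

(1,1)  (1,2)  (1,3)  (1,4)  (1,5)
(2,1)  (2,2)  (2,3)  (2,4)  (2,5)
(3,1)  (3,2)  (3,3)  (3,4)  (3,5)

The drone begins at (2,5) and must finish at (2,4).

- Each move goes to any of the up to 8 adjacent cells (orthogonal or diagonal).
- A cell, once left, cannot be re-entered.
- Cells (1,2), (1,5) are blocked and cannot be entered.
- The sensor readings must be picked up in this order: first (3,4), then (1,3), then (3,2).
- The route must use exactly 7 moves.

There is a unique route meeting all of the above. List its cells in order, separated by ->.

The waypoints must appear in the order (3,4), (1,3), (3,2), with no cell reused.
Route from (2,5): down-left 1 to (3,4), up-left 1 to (2,3), up 1 to (1,3), down-left 1 to (2,2), down 1 to (3,2), right 1 to (3,3), up-right 1 to (2,4) — 7 moves in all.
Check: order respected ((3,4) at step 1, (1,3) at step 3, (3,2) at step 5); 7 moves as required.

(2,5) -> (3,4) -> (2,3) -> (1,3) -> (2,2) -> (3,2) -> (3,3) -> (2,4)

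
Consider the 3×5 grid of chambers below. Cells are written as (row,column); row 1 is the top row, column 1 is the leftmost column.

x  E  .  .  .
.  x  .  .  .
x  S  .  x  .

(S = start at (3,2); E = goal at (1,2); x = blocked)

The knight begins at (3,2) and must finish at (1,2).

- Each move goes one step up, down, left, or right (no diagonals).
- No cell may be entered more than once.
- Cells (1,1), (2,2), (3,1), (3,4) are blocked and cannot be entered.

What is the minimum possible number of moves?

The Manhattan distance from (3,2) to (1,2) is |3−1| + |2−2| = 2, so at least 2 moves are needed.
That bound ignores the blocked cells. Measuring each leg by the fewest moves that actually steer around them ((3,2)→(1,2): 4) raises the lower bound to 4.
A route of 4 moves exists: (3,2) → (3,3) → (2,3) → (1,3) → (1,2).
Since 4 matches that lower bound, it is optimal.

4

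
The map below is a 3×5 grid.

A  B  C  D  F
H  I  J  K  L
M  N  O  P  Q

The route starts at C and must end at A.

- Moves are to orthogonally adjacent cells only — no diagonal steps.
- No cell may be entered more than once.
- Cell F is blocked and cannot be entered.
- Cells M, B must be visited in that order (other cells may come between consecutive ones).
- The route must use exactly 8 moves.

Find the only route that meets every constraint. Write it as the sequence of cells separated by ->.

C -> J -> O -> N -> M -> H -> I -> B -> A

The waypoints must appear in the order M, B, with no cell reused.
Route from C: 2× down (reaching O), 2× left (reaching M), up to H, right to I, up to B, left to A — 8 moves in all.
Check: order respected (M at step 4, B at step 7); 8 moves as required.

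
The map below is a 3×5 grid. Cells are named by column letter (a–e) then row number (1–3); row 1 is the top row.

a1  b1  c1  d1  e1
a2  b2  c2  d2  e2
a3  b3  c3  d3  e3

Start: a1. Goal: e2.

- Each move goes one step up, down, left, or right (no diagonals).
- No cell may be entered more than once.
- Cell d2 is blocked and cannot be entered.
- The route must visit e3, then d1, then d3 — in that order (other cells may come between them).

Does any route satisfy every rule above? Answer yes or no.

Even ignoring the required order, no revisit-free route from a1 to e2 manages to pass through all of e3, d1, and d3: branching out from a1, every path either misses one of them or, having collected them, can no longer reach e2 without re-entering a cell.

no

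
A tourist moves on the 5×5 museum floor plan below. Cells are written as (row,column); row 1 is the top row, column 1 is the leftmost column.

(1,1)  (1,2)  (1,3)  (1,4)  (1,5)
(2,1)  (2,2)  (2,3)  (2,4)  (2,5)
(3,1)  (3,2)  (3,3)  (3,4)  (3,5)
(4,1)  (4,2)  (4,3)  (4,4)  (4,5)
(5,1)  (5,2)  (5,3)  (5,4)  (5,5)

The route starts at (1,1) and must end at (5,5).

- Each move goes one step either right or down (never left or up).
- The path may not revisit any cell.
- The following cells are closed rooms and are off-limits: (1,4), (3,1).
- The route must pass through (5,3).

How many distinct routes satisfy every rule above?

9

A right/down-only route from (1,1) to (5,5) makes exactly 4 down-moves and 4 right-moves in some order.
With no other constraints that would be C(8,4) = 70 routes.
Split at (5,3) and multiply the segment counts (each segment already excludes blocked cells): (1,1)→(5,3): 9; (5,3)→(5,5): 1; product = 9.
That gives 9 routes.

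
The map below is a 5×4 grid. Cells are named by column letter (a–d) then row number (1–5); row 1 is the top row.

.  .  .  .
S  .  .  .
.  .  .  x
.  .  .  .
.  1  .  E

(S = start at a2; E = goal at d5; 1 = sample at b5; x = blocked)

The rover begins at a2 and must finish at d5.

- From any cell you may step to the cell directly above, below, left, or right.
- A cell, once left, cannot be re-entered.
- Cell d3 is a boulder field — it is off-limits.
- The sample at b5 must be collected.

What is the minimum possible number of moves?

Any route passes through b5 somewhere between a2 and d5. Summing Manhattan distances along the two legs (a2 → b5 → d5) gives a lower bound of 4 + 2 = 6 moves.
A route of 6 moves achieves this: a2 → a3 → a4 → a5 → b5 → c5 → d5.
Since 6 matches the lower bound, it is optimal.

6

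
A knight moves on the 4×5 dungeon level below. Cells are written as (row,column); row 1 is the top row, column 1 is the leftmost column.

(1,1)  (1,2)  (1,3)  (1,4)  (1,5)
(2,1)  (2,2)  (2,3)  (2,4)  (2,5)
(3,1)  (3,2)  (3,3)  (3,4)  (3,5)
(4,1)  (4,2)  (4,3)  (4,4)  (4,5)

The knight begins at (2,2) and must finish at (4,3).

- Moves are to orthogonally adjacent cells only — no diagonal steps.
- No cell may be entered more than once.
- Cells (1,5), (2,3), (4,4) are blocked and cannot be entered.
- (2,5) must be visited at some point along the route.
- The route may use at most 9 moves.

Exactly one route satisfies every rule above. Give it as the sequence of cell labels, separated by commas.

The budget equals the shortest possible length, so every move has to be on a shortest route through the required cells.
Route from (2,2): up 1 to (1,2), right 2 to (1,4), down 1 to (2,4), right 1 to (2,5), down 1 to (3,5), left 2 to (3,3), down 1 to (4,3) — 9 moves in all.
Check: all required cells visited; 9 ≤ 9 moves.

(2,2), (1,2), (1,3), (1,4), (2,4), (2,5), (3,5), (3,4), (3,3), (4,3)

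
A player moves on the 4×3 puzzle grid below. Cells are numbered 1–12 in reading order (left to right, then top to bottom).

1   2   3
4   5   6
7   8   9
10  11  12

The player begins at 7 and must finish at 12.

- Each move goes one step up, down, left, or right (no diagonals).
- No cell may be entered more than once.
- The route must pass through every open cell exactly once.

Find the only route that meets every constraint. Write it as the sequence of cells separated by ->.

7 -> 10 -> 11 -> 8 -> 5 -> 4 -> 1 -> 2 -> 3 -> 6 -> 9 -> 12

Need to visit all 12 open cells exactly once, starting at 7 and ending at 12.
Cell 1 has only two open neighbours (4 and 2), so the path must pass straight through it: one of those is the cell it's entered from and the other is where it exits.
Route from 7: down to 10, right to 11, 2× up (reaching 5), left to 4, up to 1, 2× right (reaching 3), 3× down (reaching 12) — 11 moves in all.
Check: all 12 open cells covered.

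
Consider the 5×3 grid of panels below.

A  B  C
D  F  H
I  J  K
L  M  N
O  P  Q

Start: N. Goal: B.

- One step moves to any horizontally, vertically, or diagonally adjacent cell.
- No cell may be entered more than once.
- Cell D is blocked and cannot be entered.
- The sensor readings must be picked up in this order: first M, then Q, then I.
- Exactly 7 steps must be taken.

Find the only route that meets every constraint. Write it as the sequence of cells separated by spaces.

N M Q P L I F B

The waypoints must appear in the order M, Q, I, with no cell reused.
Route from N: left 1 to M, down-right 1 to Q, left 1 to P, up-left 1 to L, up 1 to I, up-right 1 to F, up 1 to B — 7 moves in all.
Check: order respected (M at step 1, Q at step 2, I at step 5); 7 moves as required.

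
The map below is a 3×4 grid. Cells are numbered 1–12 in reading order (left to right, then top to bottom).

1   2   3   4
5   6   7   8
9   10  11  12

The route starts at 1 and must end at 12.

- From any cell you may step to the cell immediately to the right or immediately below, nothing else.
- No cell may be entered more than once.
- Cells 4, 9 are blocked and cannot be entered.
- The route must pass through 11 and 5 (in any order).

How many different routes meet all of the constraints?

2

A right/down-only route from 1 to 12 makes exactly 2 down-moves and 3 right-moves in some order.
With no other constraints that would be C(5,2) = 10 routes.
A monotone route can only reach the required cells in the order 5, 11, so split there and multiply the segment counts (each segment already excludes blocked cells): 1→5: 1; 5→11: 2; 11→12: 1; product = 2.
That gives 2 routes.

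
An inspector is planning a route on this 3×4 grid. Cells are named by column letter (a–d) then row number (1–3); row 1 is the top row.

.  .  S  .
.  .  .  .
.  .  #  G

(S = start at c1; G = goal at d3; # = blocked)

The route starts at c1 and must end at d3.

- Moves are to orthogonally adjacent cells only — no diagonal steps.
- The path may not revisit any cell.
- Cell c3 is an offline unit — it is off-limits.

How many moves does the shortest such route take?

3

The Manhattan distance from c1 to d3 is |1−3| + |3−4| = 3, so at least 3 moves are needed.
A route of 3 moves achieves this: c1 → c2 → d2 → d3.
Since 3 matches the lower bound, it is optimal.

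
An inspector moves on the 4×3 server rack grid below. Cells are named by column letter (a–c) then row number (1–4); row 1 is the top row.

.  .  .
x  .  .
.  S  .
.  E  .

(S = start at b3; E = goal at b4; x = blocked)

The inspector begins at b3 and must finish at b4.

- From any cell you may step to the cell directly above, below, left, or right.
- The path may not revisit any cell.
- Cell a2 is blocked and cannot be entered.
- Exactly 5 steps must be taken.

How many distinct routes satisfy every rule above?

1

Need simple routes of exactly 5 moves from b3 to b4 (Manhattan distance 1, so 2 moves are spent on a detour and 2 undoing it).
Enumerating: b3 b2 c2 c3 c4 b4.
That gives 1 route.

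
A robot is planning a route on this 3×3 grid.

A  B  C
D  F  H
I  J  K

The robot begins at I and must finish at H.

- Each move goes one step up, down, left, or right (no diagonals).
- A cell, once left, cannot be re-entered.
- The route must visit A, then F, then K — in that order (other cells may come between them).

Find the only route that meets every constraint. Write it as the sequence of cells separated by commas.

The waypoints must appear in the order A, F, K, with no cell reused.
Route from I: up 2 to A, right 1 to B, down 2 to J, right 1 to K, up 1 to H — 7 moves in all.
Check: order respected (A at step 2, F at step 4, K at step 6).

I, D, A, B, F, J, K, H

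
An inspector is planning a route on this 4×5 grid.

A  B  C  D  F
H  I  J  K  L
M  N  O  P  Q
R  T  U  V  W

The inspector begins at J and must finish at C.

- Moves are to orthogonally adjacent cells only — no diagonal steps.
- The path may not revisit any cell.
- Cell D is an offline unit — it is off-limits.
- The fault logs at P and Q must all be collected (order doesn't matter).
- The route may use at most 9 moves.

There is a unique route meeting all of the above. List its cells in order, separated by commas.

J, K, L, Q, P, O, N, I, B, C

The 9-move cap with required stops at P, Q leaves no slack for detours.
Route from J: right 2 to L, down 1 to Q, left 3 to N, up 2 to B, right 1 to C — 9 moves in all.
Check: all required cells visited; 9 ≤ 9 moves.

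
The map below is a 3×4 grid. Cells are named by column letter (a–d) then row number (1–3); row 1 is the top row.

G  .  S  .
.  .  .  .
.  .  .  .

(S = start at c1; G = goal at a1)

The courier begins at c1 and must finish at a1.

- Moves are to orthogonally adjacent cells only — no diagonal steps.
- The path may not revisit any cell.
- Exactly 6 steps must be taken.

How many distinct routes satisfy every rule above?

7

Need simple routes of exactly 6 moves from c1 to a1 (Manhattan distance 2, so 2 moves are spent on a detour and 2 undoing it).
Enumerating: c1 c2 c3 b3 b2 b1 a1 | c1 c2 c3 b3 b2 a2 a1 | c1 c2 c3 b3 a3 a2 a1 | c1 c2 b2 b3 a3 a2 a1 | c1 b1 b2 b3 a3 a2 a1 | c1 d1 d2 c2 b2 b1 a1 | c1 d1 d2 c2 b2 a2 a1.
That gives 7 routes.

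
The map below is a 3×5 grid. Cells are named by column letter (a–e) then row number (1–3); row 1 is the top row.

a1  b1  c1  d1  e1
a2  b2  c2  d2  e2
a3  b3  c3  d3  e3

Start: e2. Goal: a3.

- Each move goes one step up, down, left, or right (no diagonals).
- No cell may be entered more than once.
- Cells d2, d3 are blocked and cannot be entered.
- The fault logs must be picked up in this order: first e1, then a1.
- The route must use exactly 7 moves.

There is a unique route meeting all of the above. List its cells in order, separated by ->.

The waypoints must appear in the order e1, a1, with no cell reused.
Route from e2: up 1 to e1, left 4 to a1, down 2 to a3 — 7 moves in all.
Check: order respected (e1 at step 1, a1 at step 5); 7 moves as required.

e2 -> e1 -> d1 -> c1 -> b1 -> a1 -> a2 -> a3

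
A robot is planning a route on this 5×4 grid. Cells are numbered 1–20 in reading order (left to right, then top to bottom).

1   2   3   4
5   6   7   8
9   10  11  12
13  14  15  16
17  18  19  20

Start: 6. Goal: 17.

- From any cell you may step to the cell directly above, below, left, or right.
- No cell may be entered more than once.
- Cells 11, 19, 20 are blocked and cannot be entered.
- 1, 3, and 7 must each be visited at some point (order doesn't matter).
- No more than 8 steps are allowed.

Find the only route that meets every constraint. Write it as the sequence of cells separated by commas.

The 8-move cap with required stops at 1, 3, 7 leaves no slack for detours.
Route from 6: right 1 to 7, up 1 to 3, left 2 to 1, down 4 to 17 — 8 moves in all.
Check: all required cells visited; 8 ≤ 8 moves.

6, 7, 3, 2, 1, 5, 9, 13, 17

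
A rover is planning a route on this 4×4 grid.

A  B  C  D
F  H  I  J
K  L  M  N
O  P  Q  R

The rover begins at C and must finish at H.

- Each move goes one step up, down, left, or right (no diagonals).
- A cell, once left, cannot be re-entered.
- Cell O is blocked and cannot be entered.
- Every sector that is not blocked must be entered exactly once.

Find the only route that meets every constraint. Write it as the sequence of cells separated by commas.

Need to visit all 15 open cells exactly once, starting at C and ending at H.
Cell P has only two open neighbours (L and Q), so the path must pass straight through it: one of those is the cell it's entered from and the other is where it exits.
Route from C: right 1 to D, down 1 to J, left 1 to I, down 1 to M, right 1 to N, down 1 to R, left 2 to P, up 1 to L, left 1 to K, up 2 to A, right 1 to B, down 1 to H — 14 moves in all.
Check: all 15 open cells covered.

C, D, J, I, M, N, R, Q, P, L, K, F, A, B, H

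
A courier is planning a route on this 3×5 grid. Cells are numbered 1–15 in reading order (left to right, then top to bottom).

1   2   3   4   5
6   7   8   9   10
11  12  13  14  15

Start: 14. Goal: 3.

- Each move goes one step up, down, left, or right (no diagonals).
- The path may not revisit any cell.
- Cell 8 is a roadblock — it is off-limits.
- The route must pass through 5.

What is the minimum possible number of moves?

5

Any route passes through 5 somewhere between 14 and 3. Summing Manhattan distances along the two legs (14 → 5 → 3) gives a lower bound of 3 + 2 = 5 moves.
A route of 5 moves achieves this: 14 → 9 → 10 → 5 → 4 → 3.
Since 5 matches the lower bound, it is optimal.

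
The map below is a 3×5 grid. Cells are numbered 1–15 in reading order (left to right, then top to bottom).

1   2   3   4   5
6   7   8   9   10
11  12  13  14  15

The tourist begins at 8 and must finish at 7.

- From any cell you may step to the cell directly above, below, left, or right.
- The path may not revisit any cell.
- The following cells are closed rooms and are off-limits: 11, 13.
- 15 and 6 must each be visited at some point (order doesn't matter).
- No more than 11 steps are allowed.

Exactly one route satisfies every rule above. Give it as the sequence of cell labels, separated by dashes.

8 - 9 - 14 - 15 - 10 - 5 - 4 - 3 - 2 - 1 - 6 - 7

Any route must reach 15 and 6 and still end at 7 within 11 moves, so the order of the required stops is forced.
Route from 8: right to 9, down to 14, right to 15, 2× up (reaching 5), 4× left (reaching 1), down to 6, right to 7 — 11 moves in all.
Check: all required cells visited; 11 ≤ 11 moves.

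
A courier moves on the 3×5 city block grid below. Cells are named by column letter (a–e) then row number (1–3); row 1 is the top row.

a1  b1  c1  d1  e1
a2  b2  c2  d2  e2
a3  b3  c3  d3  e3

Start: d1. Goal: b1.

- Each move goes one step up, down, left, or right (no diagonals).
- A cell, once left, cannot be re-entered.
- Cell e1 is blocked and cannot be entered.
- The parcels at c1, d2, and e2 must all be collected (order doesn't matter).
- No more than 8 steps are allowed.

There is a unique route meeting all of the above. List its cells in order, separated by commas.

d1, d2, e2, e3, d3, c3, c2, c1, b1

Any route must reach c1, d2, and e2 and still end at b1 within 8 moves, so the order of the required stops is forced.
Route from d1: down to d2, right to e2, down to e3, 2× left (reaching c3), 2× up (reaching c1), left to b1 — 8 moves in all.
Check: all required cells visited; 8 ≤ 8 moves.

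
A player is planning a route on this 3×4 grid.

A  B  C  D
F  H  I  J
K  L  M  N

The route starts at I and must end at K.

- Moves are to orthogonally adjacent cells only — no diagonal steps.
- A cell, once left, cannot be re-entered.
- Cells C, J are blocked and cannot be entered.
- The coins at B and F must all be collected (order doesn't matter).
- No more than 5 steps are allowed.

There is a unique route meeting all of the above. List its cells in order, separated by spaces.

I H B A F K

The 5-move cap with required stops at B, F leaves no slack for detours.
Route from I: left 1 to H, up 1 to B, left 1 to A, down 2 to K — 5 moves in all.
Check: all required cells visited; 5 ≤ 5 moves.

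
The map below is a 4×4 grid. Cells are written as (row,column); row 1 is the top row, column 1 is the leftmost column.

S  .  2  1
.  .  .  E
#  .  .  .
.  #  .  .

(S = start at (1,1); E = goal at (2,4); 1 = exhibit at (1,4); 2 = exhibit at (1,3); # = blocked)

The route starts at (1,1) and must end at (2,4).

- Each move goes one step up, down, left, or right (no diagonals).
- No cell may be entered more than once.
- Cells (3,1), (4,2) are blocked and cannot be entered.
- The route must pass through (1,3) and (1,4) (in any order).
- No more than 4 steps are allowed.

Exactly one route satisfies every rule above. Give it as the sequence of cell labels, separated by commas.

The budget equals the shortest possible length, so every move has to be on a shortest route through the required cells.
Route from (1,1): right 3 to (1,4), down 1 to (2,4) — 4 moves in all.
Check: all required cells visited; 4 ≤ 4 moves.

(1,1), (1,2), (1,3), (1,4), (2,4)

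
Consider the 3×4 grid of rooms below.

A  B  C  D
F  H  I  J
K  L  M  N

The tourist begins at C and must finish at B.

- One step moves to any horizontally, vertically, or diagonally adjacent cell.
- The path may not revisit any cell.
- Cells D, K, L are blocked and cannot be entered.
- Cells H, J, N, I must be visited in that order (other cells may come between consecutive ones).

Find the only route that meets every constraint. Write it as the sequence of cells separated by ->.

C -> H -> M -> J -> N -> I -> B

The waypoints must appear in the order H, J, N, I, with no cell reused.
Route from C: down-left to H, down-right to M, up-right to J, down to N, 2× up-left (reaching B) — 6 moves in all.
Check: order respected (H at step 1, J at step 3, N at step 4, I at step 5).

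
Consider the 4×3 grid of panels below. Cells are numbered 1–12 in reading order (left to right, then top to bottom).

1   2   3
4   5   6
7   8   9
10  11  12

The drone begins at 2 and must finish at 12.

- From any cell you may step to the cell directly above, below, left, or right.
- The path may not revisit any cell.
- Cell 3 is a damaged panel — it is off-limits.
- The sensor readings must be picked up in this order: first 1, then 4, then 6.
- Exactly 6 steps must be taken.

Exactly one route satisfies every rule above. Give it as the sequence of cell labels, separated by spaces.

The waypoints must appear in the order 1, 4, 6, with no cell reused.
Route from 2: left 1 to 1, down 1 to 4, right 2 to 6, down 2 to 12 — 6 moves in all.
Check: order respected (1 at step 1, 4 at step 2, 6 at step 4); 6 moves as required.

2 1 4 5 6 9 12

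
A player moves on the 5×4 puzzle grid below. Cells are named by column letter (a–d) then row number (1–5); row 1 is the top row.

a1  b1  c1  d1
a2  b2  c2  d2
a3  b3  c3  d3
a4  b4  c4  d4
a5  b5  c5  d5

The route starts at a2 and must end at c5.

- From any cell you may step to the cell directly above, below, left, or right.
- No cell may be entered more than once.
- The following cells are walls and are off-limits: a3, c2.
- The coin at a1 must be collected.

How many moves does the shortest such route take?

7

Any route passes through a1 somewhere between a2 and c5. Summing Manhattan distances along the two legs (a2 → a1 → c5) gives a lower bound of 1 + 6 = 7 moves.
A route of 7 moves achieves this: a2 → a1 → b1 → b2 → b3 → b4 → b5 → c5.
Since 7 matches the lower bound, it is optimal.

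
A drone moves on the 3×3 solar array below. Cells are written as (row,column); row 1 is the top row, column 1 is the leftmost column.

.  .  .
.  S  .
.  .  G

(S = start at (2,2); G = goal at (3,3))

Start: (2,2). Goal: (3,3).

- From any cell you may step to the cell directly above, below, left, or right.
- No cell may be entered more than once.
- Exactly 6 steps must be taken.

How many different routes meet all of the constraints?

2

Need simple routes of exactly 6 moves from (2,2) to (3,3) (Manhattan distance 2, so 2 moves are spent on a detour and 2 undoing it).
Enumerating: (2,2) (1,2) (1,1) (2,1) (3,1) (3,2) (3,3) | (2,2) (2,1) (1,1) (1,2) (1,3) (2,3) (3,3).
That gives 2 routes.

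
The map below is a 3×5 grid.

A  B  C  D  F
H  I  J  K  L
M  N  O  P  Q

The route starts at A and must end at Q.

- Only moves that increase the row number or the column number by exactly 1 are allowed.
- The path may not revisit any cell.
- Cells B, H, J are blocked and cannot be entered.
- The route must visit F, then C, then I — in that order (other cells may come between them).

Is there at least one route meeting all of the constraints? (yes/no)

no

C lies to the left of F, so going from F to C would need a leftward move — but moves only go right/down, so F cannot be visited before C.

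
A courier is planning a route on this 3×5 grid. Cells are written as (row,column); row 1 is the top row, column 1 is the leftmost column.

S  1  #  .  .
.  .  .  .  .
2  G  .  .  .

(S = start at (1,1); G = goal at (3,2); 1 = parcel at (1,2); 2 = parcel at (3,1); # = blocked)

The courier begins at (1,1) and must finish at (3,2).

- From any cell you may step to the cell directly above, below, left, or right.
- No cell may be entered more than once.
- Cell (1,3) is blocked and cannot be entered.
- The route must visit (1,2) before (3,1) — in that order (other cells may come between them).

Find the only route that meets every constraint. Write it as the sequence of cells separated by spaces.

The waypoints must appear in the order (1,2), (3,1), with no cell reused.
Route from (1,1): right to (1,2), down to (2,2), left to (2,1), down to (3,1), right to (3,2) — 5 moves in all.
Check: order respected (1 at step 1, 2 at step 4).

(1,1) (1,2) (2,2) (2,1) (3,1) (3,2)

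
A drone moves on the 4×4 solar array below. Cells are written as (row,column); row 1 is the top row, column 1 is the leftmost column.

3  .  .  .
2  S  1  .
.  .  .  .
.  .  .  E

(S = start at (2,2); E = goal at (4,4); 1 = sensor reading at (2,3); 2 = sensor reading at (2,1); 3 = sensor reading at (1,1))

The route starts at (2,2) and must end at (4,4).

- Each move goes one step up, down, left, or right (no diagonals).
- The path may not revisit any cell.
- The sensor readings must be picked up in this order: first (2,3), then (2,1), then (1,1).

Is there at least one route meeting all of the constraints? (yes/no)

yes

One route that works: (2,2) → (2,3) → (3,3) → (3,2) → (3,1) → (2,1) → (1,1) → (1,2) → (1,3) → (1,4) → (2,4) → (3,4) → (4,4).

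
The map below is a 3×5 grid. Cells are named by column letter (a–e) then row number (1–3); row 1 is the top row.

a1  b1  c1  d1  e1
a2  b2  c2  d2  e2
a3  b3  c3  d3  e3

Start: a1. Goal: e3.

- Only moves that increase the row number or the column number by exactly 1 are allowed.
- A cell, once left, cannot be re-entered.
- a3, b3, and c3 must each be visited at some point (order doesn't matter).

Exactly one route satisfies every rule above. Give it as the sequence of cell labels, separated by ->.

a1 -> a2 -> a3 -> b3 -> c3 -> d3 -> e3

Moves only go right or down, so the column and row indices never decrease.
Route from a1: down 2 to a3, right 4 to e3 — 6 moves in all.
Check: all required cells visited.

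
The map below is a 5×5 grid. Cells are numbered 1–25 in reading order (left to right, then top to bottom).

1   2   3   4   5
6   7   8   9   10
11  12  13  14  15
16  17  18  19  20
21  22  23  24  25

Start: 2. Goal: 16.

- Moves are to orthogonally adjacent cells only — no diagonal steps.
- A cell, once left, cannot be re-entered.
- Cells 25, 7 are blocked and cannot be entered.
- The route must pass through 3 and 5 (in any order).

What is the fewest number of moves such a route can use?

10

Any route passes through 3 and 5 in some order between 2 and 16. Summing Manhattan distances along each leg and taking the cheapest ordering (2 → 3 → 5 → 16) gives a lower bound of 1 + 2 + 7 = 10 moves.
A route of 10 moves achieves this: 2 → 3 → 4 → 5 → 10 → 15 → 20 → 19 → 18 → 17 → 16.
Since 10 matches the lower bound, it is optimal.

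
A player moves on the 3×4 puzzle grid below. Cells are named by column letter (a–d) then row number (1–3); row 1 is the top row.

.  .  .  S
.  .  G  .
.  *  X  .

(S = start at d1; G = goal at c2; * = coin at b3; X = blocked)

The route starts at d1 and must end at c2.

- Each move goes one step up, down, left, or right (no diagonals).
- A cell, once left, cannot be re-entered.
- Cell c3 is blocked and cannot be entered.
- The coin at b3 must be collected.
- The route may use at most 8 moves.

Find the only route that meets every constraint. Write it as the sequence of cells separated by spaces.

d1 c1 b1 a1 a2 a3 b3 b2 c2

The budget equals the shortest possible length, so every move has to be on a shortest route through the required cells.
Route from d1: left 3 to a1, down 2 to a3, right 1 to b3, up 1 to b2, right 1 to c2 — 8 moves in all.
Check: all required cells visited; 8 ≤ 8 moves.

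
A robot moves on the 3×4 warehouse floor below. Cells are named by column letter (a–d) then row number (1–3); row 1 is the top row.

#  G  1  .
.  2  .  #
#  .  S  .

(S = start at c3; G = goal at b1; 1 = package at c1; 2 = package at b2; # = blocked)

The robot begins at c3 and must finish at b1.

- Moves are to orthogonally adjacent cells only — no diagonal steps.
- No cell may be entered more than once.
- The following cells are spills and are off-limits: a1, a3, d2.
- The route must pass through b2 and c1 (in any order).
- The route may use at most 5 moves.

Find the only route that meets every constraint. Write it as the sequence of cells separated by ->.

c3 -> b3 -> b2 -> c2 -> c1 -> b1

Any route must reach b2 and c1 and still end at b1 within 5 moves, so the order of the required stops is forced.
Route from c3: left to b3, up to b2, right to c2, up to c1, left to b1 — 5 moves in all.
Check: all required cells visited; 5 ≤ 5 moves.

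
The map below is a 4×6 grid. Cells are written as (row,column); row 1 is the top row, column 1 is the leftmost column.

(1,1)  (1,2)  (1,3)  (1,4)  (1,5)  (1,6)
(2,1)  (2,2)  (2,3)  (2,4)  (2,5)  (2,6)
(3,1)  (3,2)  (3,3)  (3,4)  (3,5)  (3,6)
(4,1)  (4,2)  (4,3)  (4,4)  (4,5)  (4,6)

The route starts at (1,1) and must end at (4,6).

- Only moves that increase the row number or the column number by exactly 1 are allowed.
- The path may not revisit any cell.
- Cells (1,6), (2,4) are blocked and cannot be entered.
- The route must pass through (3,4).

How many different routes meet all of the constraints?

A right/down-only route from (1,1) to (4,6) makes exactly 3 down-moves and 5 right-moves in some order.
With no other constraints that would be C(8,3) = 56 routes.
Split at (3,4) and multiply the segment counts (each segment already excludes blocked cells): (1,1)→(3,4): 6; (3,4)→(4,6): 3; product = 18.
That gives 18 routes.

18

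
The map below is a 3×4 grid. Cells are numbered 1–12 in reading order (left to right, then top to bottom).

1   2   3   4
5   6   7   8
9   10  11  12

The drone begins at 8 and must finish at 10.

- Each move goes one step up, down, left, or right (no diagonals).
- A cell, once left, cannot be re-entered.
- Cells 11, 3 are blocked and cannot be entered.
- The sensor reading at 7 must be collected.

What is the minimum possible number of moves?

Any route passes through 7 somewhere between 8 and 10. Summing Manhattan distances along the two legs (8 → 7 → 10) gives a lower bound of 1 + 2 = 3 moves.
A route of 3 moves achieves this: 8 → 7 → 6 → 10.
Since 3 matches the lower bound, it is optimal.

3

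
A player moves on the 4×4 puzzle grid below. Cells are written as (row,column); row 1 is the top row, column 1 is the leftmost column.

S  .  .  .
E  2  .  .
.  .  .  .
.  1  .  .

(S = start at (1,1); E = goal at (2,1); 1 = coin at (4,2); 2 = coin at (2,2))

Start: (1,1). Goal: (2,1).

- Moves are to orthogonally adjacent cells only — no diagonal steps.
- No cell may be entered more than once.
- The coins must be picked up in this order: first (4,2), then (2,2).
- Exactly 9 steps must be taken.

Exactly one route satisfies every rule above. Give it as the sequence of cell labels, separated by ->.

(1,1) -> (1,2) -> (1,3) -> (2,3) -> (3,3) -> (4,3) -> (4,2) -> (3,2) -> (2,2) -> (2,1)

The waypoints must appear in the order (4,2), (2,2), with no cell reused.
Route from (1,1): 2× right (reaching (1,3)), 3× down (reaching (4,3)), left to (4,2), 2× up (reaching (2,2)), left to (2,1) — 9 moves in all.
Check: order respected (1 at step 6, 2 at step 8); 9 moves as required.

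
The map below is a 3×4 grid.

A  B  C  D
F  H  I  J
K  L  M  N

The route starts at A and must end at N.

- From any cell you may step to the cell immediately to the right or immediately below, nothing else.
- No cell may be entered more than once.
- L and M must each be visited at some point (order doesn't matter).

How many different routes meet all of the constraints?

A right/down-only route from A to N makes exactly 2 down-moves and 3 right-moves in some order.
With no other constraints that would be C(5,2) = 10 routes.
A monotone route can only reach the required cells in the order L, M, so split there and multiply the segment counts: A→L: 3; L→M: 1; M→N: 1; product = 3.
That gives 3 routes.

3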